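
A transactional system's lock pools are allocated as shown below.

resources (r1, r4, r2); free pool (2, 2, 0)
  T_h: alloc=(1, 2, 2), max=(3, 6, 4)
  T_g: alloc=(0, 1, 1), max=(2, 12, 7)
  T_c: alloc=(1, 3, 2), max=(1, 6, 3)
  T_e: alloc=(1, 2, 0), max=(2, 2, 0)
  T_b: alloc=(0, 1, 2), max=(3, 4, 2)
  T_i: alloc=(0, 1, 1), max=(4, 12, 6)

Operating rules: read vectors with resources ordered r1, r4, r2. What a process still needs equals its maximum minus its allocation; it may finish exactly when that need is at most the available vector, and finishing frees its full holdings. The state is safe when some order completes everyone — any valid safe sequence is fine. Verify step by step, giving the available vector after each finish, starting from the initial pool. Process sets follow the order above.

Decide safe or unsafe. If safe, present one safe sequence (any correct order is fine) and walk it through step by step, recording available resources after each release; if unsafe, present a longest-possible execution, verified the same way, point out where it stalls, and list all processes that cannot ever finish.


UNSAFE — no complete ordering exists.
Key observation: the wall is r4: completing T_e, T_b, T_c, T_h brings the pool only to (5, 10, 6), and all the rest need more.
Going as far as possible: T_e, T_b, T_c, T_h; after that, nothing fits. Verifying each step:
  pool = (2, 2, 0)
  run T_e (needs (1, 0, 0), free (2, 2, 0)); after release of (1, 2, 0) the pool is (3, 4, 0)
  run T_b (needs (3, 3, 0), free (3, 4, 0)); after release of (0, 1, 2) the pool is (3, 5, 2)
  run T_c (needs (0, 3, 1), free (3, 5, 2)); after release of (1, 3, 2) the pool is (4, 8, 4)
  run T_h (needs (2, 4, 2), free (4, 8, 4)); after release of (1, 2, 2) the pool is (5, 10, 6)
  T_g cannot run: need (2, 11, 6) vs free (5, 10, 6) (insufficient r4)
  T_i cannot run: need (4, 11, 5) vs free (5, 10, 6) (insufficient r4)
Processes that can never finish: T_g and T_i.


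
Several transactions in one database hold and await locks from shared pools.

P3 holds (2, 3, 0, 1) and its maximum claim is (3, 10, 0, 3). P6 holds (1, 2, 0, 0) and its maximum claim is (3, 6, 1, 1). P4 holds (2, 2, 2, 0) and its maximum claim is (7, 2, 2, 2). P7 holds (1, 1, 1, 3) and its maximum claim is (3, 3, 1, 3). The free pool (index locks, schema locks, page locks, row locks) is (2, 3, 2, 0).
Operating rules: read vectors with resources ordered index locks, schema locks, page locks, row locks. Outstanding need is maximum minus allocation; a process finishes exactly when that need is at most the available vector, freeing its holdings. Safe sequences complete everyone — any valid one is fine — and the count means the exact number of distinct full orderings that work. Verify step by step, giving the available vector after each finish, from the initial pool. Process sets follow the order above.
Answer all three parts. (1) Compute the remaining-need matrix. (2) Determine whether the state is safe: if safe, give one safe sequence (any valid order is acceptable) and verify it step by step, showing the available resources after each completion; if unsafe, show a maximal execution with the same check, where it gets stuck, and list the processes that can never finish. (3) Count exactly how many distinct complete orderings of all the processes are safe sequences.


(1) Outstanding need per process (order index locks, schema locks, page locks, row locks):
  P3: (1, 7, 0, 2)
  P6: (2, 4, 1, 1)
  P4: (5, 0, 0, 2)
  P7: (2, 2, 0, 0)
(2) The state is UNSAFE.
Key observation: after P7, P6 the pool peaks at (4, 6, 3, 3), and each blocked process is short somewhere: P3 on schema locks; P4 on index locks.
The run P7, P6 cannot be extended any further. Walking it through:
  pool = (2, 3, 2, 0)
  run P7 (needs (2, 2, 0, 0), free (2, 3, 2, 0)); after release of (1, 1, 1, 3) the pool is (3, 4, 3, 3)
  run P6 (needs (2, 4, 1, 1), free (3, 4, 3, 3)); after release of (1, 2, 0, 0) the pool is (4, 6, 3, 3)
  P3 still needs (1, 7, 0, 2) but only (4, 6, 3, 3) is free — short on schema locks
  P4 still needs (5, 0, 0, 2) but only (4, 6, 3, 3) is free — short on index locks
Processes that can never finish: P3 and P4.
(3) The exact count: 0 of the possible complete orderings are safe sequences.


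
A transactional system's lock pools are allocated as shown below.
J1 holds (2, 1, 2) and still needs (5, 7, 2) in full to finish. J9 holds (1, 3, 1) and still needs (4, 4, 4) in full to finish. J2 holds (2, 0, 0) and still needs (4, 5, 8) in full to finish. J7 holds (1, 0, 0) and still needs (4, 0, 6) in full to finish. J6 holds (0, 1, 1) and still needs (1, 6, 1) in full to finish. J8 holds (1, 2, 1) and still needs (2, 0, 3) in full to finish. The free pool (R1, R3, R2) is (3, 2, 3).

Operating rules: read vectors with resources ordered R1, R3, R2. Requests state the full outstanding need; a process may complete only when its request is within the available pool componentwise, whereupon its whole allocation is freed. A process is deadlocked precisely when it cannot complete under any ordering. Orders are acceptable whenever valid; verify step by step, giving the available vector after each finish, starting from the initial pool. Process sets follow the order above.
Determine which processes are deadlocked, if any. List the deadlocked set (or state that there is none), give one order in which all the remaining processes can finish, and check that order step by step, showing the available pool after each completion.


Nothing here is deadlocked.
Key observation: J8 fits the free pool immediately, and its release cascades until everyone finishes.
The rest can finish in the order J8, J9, J6, J1, J7, J2. Walking it through:
  pool = (3, 2, 3)
  J8 needs (2, 0, 3) <= (3, 2, 3) -> finishes; pool += (1, 2, 1) = (4, 4, 4)
  J9 needs (4, 4, 4) <= (4, 4, 4) -> finishes; pool += (1, 3, 1) = (5, 7, 5)
  J6 needs (1, 6, 1) <= (5, 7, 5) -> finishes; pool += (0, 1, 1) = (5, 8, 6)
  J1 needs (5, 7, 2) <= (5, 8, 6) -> finishes; pool += (2, 1, 2) = (7, 9, 8)
  J7 needs (4, 0, 6) <= (7, 9, 8) -> finishes; pool += (1, 0, 0) = (8, 9, 8)
  J2 needs (4, 5, 8) <= (8, 9, 8) -> finishes; pool += (2, 0, 0) = (10, 9, 8)


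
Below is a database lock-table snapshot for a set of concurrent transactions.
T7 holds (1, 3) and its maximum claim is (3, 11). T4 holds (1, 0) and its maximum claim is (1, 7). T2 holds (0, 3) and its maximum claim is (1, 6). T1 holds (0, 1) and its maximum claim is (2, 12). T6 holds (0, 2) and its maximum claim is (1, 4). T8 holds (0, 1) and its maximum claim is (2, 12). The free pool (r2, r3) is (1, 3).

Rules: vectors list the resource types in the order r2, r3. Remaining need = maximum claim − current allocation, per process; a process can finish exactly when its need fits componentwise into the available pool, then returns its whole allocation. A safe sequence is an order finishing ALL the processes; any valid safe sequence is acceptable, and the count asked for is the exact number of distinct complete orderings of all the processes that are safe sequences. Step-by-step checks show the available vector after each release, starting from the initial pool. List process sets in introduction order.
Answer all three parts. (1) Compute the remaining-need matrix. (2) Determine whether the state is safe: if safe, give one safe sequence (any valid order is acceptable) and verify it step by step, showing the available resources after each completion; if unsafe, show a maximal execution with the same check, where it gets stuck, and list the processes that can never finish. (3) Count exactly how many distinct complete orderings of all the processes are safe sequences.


(1) Need matrix, components ordered r2, r3:
  T7: (2, 8)
  T4: (0, 7)
  T2: (1, 3)
  T1: (2, 11)
  T6: (1, 2)
  T8: (2, 11)
(2) SAFE. One safe sequence: T2, T6, T4, T7, T8, T1.
Key observation: at T2 the run first touches a limit — (1, 3) against (1, 3), exact on a resource it actually requests.
Check, step by step:
  pool = (1, 3)
  run T2 (needs (1, 3), free (1, 3)); after release of (0, 3) the pool is (1, 6)
  run T6 (needs (1, 2), free (1, 6)); after release of (0, 2) the pool is (1, 8)
  run T4 (needs (0, 7), free (1, 8)); after release of (1, 0) the pool is (2, 8)
  run T7 (needs (2, 8), free (2, 8)); after release of (1, 3) the pool is (3, 11)
  run T8 (needs (2, 11), free (3, 11)); after release of (0, 1) the pool is (3, 12)
  run T1 (needs (2, 11), free (3, 12)); after release of (0, 1) the pool is (3, 13)
(3) The exact count: 4 of the possible complete orderings are safe sequences.


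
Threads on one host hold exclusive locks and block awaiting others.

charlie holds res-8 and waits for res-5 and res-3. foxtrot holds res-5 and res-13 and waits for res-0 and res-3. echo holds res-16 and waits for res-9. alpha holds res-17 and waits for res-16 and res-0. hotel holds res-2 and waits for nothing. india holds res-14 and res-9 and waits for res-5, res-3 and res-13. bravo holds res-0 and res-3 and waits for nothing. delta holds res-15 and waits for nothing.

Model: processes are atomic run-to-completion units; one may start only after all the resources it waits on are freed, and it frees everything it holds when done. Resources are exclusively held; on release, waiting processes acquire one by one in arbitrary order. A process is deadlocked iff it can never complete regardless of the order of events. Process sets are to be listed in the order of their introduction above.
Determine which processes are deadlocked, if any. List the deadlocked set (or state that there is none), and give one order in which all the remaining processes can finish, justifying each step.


The deadlocked set is empty.
Key observation: there is no circular wait here — follow any chain and it reaches a process that is free to run now.
One completion order for the rest: bravo, foxtrot, india, echo, delta, charlie, alpha, hotel.
Check, step by step:
  run bravo (it waits on nothing); releases res-0 and res-3
  run foxtrot (all its waits — res-0 and res-3 — are resolved); releases res-5 and res-13
  run india (all its waits — res-5, res-3 and res-13 — are resolved); releases res-14 and res-9
  run echo (all its waits — res-9 — are resolved); releases res-16
  run delta (it waits on nothing); releases res-15
  run charlie (all its waits — res-5 and res-3 — are resolved); releases res-8
  run alpha (all its waits — res-16 and res-0 — are resolved); releases res-17
  run hotel (it waits on nothing); releases res-2


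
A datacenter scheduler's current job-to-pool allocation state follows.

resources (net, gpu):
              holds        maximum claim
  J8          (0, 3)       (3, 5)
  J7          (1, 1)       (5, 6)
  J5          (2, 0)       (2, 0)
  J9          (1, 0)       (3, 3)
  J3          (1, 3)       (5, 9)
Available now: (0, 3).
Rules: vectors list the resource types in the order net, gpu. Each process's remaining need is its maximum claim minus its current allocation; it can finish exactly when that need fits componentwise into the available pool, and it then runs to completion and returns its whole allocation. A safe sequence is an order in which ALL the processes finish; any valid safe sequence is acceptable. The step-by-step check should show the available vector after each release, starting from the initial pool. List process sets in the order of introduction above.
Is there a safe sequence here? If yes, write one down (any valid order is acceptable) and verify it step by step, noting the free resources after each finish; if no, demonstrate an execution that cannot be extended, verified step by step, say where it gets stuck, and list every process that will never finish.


UNSAFE — no complete ordering exists.
Key observation: after J5, J9, J8 complete, (3, 6) is the best the pool ever gets, yet each leftover process wants more net.
A maximal execution: J5, J9, J8 — then nothing else fits. Check, step by step:
  pool = (0, 3)
  J5: need (0, 0) fits (0, 3); releases (2, 0), pool now (2, 3)
  J9: need (2, 3) fits (2, 3); releases (1, 0), pool now (3, 3)
  J8: need (3, 2) fits (3, 3); releases (0, 3), pool now (3, 6)
  J7 cannot run: need (4, 5) vs free (3, 6) (insufficient net)
  J3 cannot run: need (4, 6) vs free (3, 6) (insufficient net)
Never able to finish: J7 and J3.


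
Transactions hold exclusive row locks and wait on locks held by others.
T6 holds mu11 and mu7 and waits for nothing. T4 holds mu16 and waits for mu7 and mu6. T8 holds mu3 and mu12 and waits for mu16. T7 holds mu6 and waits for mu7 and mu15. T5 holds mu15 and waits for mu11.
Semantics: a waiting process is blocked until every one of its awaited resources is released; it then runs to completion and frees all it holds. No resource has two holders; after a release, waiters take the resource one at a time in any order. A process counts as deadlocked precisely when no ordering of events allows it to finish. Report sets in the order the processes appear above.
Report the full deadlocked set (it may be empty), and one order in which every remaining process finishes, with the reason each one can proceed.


No process is deadlocked.
Key observation: there is no circular wait here — follow any chain and it reaches a process that is free to run now.
One completion order for the rest: T6, T5, T7, T4, T8.
Check, step by step:
  run T6 (it waits on nothing); releases mu11 and mu7
  T5 waits on mu11 — all released -> runs and releases mu15
  T7 waits on mu7 and mu15 — all released -> runs and releases mu6
  T4 waits on mu7 and mu6 — all released -> runs and releases mu16
  T8 waits on mu16 — all released -> runs and releases mu3 and mu12


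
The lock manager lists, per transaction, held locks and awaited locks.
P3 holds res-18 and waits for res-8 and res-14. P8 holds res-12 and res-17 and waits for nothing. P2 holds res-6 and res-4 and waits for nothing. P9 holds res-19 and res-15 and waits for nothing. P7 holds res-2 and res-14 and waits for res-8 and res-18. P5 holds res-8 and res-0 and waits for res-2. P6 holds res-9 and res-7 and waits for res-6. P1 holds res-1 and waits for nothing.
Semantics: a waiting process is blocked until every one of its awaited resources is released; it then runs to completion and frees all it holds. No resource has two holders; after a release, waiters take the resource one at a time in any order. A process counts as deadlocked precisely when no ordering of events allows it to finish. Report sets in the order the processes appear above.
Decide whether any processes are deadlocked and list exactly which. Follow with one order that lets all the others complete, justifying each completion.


Deadlocked set: P3, P7 and P5.
Key observation: the wait chain closes on itself along P3 -> P7 -> P3; P5 is caught in further circular waits.
A valid finishing order for the others: P2, P9, P1, P6, P8.
Walking it through:
  P2: no waits; runs immediately, freeing res-6 and res-4
  P9: no waits; runs immediately, freeing res-19 and res-15
  P1: no waits; runs immediately, freeing res-1
  run P6 (all its waits — res-6 — are resolved); releases res-9 and res-7
  P8: no waits; runs immediately, freeing res-12 and res-17


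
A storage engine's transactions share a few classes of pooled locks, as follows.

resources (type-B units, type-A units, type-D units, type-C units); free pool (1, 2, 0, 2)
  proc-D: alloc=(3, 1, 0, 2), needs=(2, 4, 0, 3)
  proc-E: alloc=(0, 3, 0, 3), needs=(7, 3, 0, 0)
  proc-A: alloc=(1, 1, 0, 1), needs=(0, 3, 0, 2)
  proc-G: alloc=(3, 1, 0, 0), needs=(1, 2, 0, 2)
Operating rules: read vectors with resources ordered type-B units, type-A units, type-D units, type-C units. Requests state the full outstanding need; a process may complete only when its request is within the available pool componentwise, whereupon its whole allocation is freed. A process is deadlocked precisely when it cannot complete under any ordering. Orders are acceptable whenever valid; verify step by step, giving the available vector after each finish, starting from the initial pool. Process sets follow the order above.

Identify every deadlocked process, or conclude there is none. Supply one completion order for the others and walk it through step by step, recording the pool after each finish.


The deadlocked set is empty.
Key observation: proc-G fits the free pool immediately, and its release cascades until everyone finishes.
A valid finishing order for the others: proc-G, proc-A, proc-D, proc-E. Verifying each step:
  pool = (1, 2, 0, 2)
  proc-G: need (1, 2, 0, 2) fits (1, 2, 0, 2); releases (3, 1, 0, 0), pool now (4, 3, 0, 2)
  proc-A: need (0, 3, 0, 2) fits (4, 3, 0, 2); releases (1, 1, 0, 1), pool now (5, 4, 0, 3)
  proc-D: need (2, 4, 0, 3) fits (5, 4, 0, 3); releases (3, 1, 0, 2), pool now (8, 5, 0, 5)
  proc-E: need (7, 3, 0, 0) fits (8, 5, 0, 5); releases (0, 3, 0, 3), pool now (8, 8, 0, 8)


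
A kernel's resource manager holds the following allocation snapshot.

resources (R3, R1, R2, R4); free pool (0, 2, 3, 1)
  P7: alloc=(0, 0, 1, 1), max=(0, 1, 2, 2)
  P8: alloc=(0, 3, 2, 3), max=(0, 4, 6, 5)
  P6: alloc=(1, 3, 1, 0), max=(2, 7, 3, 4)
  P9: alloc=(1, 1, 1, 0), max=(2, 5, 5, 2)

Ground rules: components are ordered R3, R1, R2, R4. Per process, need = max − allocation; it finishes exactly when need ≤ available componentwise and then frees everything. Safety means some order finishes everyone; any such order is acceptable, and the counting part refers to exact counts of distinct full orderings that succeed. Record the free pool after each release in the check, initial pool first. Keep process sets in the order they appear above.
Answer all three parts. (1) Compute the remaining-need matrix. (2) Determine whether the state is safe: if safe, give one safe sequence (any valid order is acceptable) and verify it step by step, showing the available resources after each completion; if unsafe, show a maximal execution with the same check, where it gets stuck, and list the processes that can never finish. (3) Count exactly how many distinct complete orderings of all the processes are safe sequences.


(1) Remaining need (order R3, R1, R2, R4):
  P7: (0, 1, 1, 1)
  P8: (0, 1, 4, 2)
  P6: (1, 4, 2, 4)
  P9: (1, 4, 4, 2)
(2) UNSAFE.
Key observation: after P7, P8 complete, (0, 5, 6, 5) is the best the pool ever gets, yet each leftover process wants more R3.
A maximal execution: P7, P8 — then nothing else fits. Walking it through:
  pool = (0, 2, 3, 1)
  run P7 (needs (0, 1, 1, 1), free (0, 2, 3, 1)); after release of (0, 0, 1, 1) the pool is (0, 2, 4, 2)
  run P8 (needs (0, 1, 4, 2), free (0, 2, 4, 2)); after release of (0, 3, 2, 3) the pool is (0, 5, 6, 5)
  P6 cannot run: need (1, 4, 2, 4) vs free (0, 5, 6, 5) (insufficient R3)
  P9 cannot run: need (1, 4, 4, 2) vs free (0, 5, 6, 5) (insufficient R3)
Permanently blocked: P6 and P9.
(3) Precisely 0 of the possible complete orderings are safe sequences.


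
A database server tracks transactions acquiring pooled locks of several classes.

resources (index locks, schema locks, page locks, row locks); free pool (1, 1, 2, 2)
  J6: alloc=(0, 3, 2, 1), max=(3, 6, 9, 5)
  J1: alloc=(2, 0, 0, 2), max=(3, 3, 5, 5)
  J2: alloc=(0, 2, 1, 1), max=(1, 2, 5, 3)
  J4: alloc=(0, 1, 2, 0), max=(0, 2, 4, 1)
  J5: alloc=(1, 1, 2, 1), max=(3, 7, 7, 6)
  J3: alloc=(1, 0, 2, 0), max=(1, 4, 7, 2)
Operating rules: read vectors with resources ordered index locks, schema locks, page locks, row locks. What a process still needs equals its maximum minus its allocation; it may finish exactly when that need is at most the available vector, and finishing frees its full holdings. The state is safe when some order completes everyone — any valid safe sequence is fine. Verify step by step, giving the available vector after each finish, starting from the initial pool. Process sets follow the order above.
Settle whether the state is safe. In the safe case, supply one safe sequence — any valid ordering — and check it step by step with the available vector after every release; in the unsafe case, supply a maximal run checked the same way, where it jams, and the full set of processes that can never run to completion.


SAFE, for example via the order J4, J2, J3, J1, J6, J5.
Key observation: J4 is the earliest step where a requested resource binds exactly: need (0, 1, 2, 1), pool (1, 1, 2, 2) at its turn.
Step-by-step check:
  pool = (1, 1, 2, 2)
  run J4 (needs (0, 1, 2, 1), free (1, 1, 2, 2)); after release of (0, 1, 2, 0) the pool is (1, 2, 4, 2)
  run J2 (needs (1, 0, 4, 2), free (1, 2, 4, 2)); after release of (0, 2, 1, 1) the pool is (1, 4, 5, 3)
  run J3 (needs (0, 4, 5, 2), free (1, 4, 5, 3)); after release of (1, 0, 2, 0) the pool is (2, 4, 7, 3)
  run J1 (needs (1, 3, 5, 3), free (2, 4, 7, 3)); after release of (2, 0, 0, 2) the pool is (4, 4, 7, 5)
  run J6 (needs (3, 3, 7, 4), free (4, 4, 7, 5)); after release of (0, 3, 2, 1) the pool is (4, 7, 9, 6)
  run J5 (needs (2, 6, 5, 5), free (4, 7, 9, 6)); after release of (1, 1, 2, 1) the pool is (5, 8, 11, 7)


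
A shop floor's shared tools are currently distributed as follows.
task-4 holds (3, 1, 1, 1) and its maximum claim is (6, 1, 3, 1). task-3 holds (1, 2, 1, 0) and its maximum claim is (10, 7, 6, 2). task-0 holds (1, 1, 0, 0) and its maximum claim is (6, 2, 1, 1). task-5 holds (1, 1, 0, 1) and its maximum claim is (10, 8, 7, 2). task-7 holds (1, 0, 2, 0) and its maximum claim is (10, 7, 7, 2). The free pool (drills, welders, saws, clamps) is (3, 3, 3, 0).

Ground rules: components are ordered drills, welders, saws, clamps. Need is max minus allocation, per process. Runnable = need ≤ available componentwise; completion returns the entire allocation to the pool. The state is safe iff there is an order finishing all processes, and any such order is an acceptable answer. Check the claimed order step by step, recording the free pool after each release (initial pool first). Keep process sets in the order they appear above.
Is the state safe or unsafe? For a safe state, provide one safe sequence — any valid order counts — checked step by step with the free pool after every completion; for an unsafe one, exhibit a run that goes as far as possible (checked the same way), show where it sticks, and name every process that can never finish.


UNSAFE — no complete ordering exists.
Key observation: drills is the bottleneck — with task-4, task-0 done the pool holds (7, 5, 4, 1), short of every remaining need.
The run task-4, task-0 cannot be extended any further. Step-by-step check:
  pool = (3, 3, 3, 0)
  run task-4 (needs (3, 0, 2, 0), free (3, 3, 3, 0)); after release of (3, 1, 1, 1) the pool is (6, 4, 4, 1)
  run task-0 (needs (5, 1, 1, 1), free (6, 4, 4, 1)); after release of (1, 1, 0, 0) the pool is (7, 5, 4, 1)
  blocked: task-3 wants (9, 5, 5, 2), pool (7, 5, 4, 1) — not enough drills, saws and clamps
  blocked: task-5 wants (9, 7, 7, 1), pool (7, 5, 4, 1) — not enough drills, welders and saws
  blocked: task-7 wants (9, 7, 5, 2), pool (7, 5, 4, 1) — not enough drills, welders, saws and clamps
Processes that can never finish: task-3, task-5 and task-7.


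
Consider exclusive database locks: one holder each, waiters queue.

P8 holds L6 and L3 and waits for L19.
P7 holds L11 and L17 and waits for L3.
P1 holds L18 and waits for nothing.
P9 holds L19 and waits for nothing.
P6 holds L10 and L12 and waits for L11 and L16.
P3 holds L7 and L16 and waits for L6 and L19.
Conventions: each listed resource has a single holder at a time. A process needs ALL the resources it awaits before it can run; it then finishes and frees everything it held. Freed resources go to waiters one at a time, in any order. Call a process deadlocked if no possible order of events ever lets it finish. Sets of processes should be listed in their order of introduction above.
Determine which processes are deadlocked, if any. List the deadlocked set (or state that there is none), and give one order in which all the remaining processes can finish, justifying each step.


Nothing here is deadlocked.
Key observation: the wait graph is acyclic; completion cascades from the unblocked processes through everyone else.
One completion order for the rest: P9, P8, P3, P1, P7, P6.
Step-by-step check:
  P9 waits on nothing -> runs at once and releases L19
  run P8 (all its waits — L19 — are resolved); releases L6 and L3
  run P3 (all its waits — L6 and L19 — are resolved); releases L7 and L16
  P1 waits on nothing -> runs at once and releases L18
  run P7 (all its waits — L3 — are resolved); releases L11 and L17
  run P6 (all its waits — L11 and L16 — are resolved); releases L10 and L12


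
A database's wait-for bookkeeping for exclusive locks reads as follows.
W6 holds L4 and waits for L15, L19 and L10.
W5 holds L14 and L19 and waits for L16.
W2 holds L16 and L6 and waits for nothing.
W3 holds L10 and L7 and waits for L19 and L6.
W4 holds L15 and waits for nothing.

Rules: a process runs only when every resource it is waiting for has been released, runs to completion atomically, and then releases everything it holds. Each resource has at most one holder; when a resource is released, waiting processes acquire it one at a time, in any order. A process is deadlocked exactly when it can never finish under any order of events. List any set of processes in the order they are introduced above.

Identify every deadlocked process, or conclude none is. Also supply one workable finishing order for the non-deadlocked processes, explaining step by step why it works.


No process is deadlocked.
Key observation: all waits point, directly or indirectly, at processes that can finish, so nothing is permanently blocked.
One completion order for the rest: W2, W5, W3, W4, W6.
Step-by-step check:
  W2: no waits; runs immediately, freeing L16 and L6
  run W5 (all its waits — L16 — are resolved); releases L14 and L19
  run W3 (all its waits — L19 and L6 — are resolved); releases L10 and L7
  W4: no waits; runs immediately, freeing L15
  run W6 (all its waits — L15, L19 and L10 — are resolved); releases L4


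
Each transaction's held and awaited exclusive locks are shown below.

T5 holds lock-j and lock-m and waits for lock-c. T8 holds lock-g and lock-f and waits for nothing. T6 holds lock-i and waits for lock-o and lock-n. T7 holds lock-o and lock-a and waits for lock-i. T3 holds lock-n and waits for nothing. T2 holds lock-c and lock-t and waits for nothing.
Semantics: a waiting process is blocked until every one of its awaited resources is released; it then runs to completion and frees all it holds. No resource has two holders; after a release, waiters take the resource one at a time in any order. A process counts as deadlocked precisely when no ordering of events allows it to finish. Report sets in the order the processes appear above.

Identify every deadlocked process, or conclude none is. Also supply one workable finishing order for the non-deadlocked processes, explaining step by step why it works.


The deadlocked set is T6 and T7.
Key observation: along T6 -> T7 -> T6, each member waits on what the next one holds — a deadlock; no other process is dragged down with it.
The rest can finish in the order T8, T2, T5, T3.
Step-by-step check:
  run T8 (it waits on nothing); releases lock-g and lock-f
  run T2 (it waits on nothing); releases lock-c and lock-t
  T5: everything it awaited (lock-c) is free; runs, freeing lock-j and lock-m
  run T3 (it waits on nothing); releases lock-n


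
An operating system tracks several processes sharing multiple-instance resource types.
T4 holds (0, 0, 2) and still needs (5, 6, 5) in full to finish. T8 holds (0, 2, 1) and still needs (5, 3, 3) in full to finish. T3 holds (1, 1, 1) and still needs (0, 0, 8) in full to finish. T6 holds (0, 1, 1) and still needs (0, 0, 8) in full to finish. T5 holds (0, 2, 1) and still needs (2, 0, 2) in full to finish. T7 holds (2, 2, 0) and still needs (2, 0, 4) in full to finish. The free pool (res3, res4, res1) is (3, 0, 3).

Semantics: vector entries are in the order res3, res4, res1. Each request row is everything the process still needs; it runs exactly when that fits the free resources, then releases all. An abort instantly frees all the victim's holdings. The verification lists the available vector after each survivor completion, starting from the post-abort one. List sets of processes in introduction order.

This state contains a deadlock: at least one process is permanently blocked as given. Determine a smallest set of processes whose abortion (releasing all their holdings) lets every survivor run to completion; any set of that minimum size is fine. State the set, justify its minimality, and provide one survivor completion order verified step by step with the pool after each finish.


Abort T3.
Key observation: the deadlocked T6 becomes finishable only because T3 released (1, 1, 1); it completes at step 5 below.
No smaller set exists: with zero aborts the deadlock remains.
The survivors complete as T5, T7, T8, T4, T6. Check, step by step (starting from the post-abort pool):
  pool = (4, 1, 4)
  T5: need (2, 0, 2) fits (4, 1, 4); releases (0, 2, 1), pool now (4, 3, 5)
  T7: need (2, 0, 4) fits (4, 3, 5); releases (2, 2, 0), pool now (6, 5, 5)
  T8: need (5, 3, 3) fits (6, 5, 5); releases (0, 2, 1), pool now (6, 7, 6)
  T4: need (5, 6, 5) fits (6, 7, 6); releases (0, 0, 2), pool now (6, 7, 8)
  T6: need (0, 0, 8) fits (6, 7, 8); releases (0, 1, 1), pool now (6, 8, 9)


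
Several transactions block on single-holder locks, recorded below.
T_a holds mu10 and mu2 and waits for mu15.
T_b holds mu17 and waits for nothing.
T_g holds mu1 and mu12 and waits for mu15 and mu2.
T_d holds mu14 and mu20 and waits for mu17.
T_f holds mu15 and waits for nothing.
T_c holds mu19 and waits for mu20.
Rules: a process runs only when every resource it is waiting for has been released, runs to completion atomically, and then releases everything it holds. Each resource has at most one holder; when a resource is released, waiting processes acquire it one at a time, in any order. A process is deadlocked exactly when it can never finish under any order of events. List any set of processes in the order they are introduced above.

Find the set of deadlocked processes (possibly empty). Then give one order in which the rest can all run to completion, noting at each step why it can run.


The deadlocked set is empty.
Key observation: no waiting chain loops back on itself — every chain ends at a process that waits on nothing, so everyone eventually runs.
One completion order for the rest: T_f, T_b, T_a, T_d, T_c, T_g.
Verifying each step:
  T_f: no waits; runs immediately, freeing mu15
  T_b: no waits; runs immediately, freeing mu17
  T_a waits on mu15 — all released -> runs and releases mu10 and mu2
  T_d waits on mu17 — all released -> runs and releases mu14 and mu20
  T_c waits on mu20 — all released -> runs and releases mu19
  T_g waits on mu15 and mu2 — all released -> runs and releases mu1 and mu12


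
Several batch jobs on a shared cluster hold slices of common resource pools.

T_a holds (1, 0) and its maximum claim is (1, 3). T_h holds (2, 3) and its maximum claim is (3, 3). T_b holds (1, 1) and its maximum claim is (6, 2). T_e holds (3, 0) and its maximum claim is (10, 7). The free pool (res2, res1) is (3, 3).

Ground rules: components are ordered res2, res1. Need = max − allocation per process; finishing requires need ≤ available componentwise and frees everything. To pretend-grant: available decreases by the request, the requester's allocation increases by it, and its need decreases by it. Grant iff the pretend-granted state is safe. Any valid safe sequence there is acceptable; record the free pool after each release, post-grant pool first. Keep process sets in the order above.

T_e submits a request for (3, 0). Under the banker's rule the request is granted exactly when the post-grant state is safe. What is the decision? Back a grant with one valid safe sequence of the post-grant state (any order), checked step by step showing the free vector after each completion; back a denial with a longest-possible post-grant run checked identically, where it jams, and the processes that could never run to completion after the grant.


DENY. Granting would leave the state unsafe.
Key observation: the pool after T_a, T_h is (3, 6); every surviving request exceeds it in res2, so progress ends there.
Pretend the grant happened; the run T_a, T_h goes as far as possible. Step-by-step check:
  pool = (0, 3)
  run T_a (needs (0, 3), free (0, 3)); after release of (1, 0) the pool is (1, 3)
  run T_h (needs (1, 0), free (1, 3)); after release of (2, 3) the pool is (3, 6)
  T_b cannot run: need (5, 1) vs free (3, 6) (insufficient res2)
  T_e cannot run: need (4, 7) vs free (3, 6) (insufficient res2 and res1)
Had the request been granted, T_b and T_e could never finish.


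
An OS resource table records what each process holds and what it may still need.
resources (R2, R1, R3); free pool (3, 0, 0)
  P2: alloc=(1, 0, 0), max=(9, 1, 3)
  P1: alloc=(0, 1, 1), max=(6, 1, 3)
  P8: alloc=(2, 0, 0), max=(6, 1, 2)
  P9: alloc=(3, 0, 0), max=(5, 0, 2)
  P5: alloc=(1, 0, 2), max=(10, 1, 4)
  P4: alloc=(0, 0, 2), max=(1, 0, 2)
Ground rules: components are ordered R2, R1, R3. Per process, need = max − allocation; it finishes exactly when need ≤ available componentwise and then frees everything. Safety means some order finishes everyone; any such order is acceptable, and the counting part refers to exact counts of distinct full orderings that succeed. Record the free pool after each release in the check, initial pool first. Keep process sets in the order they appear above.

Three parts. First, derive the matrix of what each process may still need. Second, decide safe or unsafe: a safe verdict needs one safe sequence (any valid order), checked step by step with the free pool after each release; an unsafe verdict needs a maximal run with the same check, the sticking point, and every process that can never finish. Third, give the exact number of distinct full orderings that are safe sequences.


(1) Need matrix, components ordered R2, R1, R3:
  P2: (8, 1, 3)
  P1: (6, 0, 2)
  P8: (4, 1, 2)
  P9: (2, 0, 2)
  P5: (9, 1, 2)
  P4: (1, 0, 0)
(2) SAFE. One safe sequence: P4, P9, P1, P8, P2, P5.
Key observation: P9 marks the first exact bind of the order: its need (2, 0, 2) fits the free (3, 0, 2) with zero slack on a requested resource.
Check, step by step:
  pool = (3, 0, 0)
  P4 needs (1, 0, 0) <= (3, 0, 0) -> finishes; pool += (0, 0, 2) = (3, 0, 2)
  P9 needs (2, 0, 2) <= (3, 0, 2) -> finishes; pool += (3, 0, 0) = (6, 0, 2)
  P1 needs (6, 0, 2) <= (6, 0, 2) -> finishes; pool += (0, 1, 1) = (6, 1, 3)
  P8 needs (4, 1, 2) <= (6, 1, 3) -> finishes; pool += (2, 0, 0) = (8, 1, 3)
  P2 needs (8, 1, 3) <= (8, 1, 3) -> finishes; pool += (1, 0, 0) = (9, 1, 3)
  P5 needs (9, 1, 2) <= (9, 1, 3) -> finishes; pool += (1, 0, 2) = (10, 1, 5)
(3) Exactly 1 of the possible complete orderings is a safe sequence.


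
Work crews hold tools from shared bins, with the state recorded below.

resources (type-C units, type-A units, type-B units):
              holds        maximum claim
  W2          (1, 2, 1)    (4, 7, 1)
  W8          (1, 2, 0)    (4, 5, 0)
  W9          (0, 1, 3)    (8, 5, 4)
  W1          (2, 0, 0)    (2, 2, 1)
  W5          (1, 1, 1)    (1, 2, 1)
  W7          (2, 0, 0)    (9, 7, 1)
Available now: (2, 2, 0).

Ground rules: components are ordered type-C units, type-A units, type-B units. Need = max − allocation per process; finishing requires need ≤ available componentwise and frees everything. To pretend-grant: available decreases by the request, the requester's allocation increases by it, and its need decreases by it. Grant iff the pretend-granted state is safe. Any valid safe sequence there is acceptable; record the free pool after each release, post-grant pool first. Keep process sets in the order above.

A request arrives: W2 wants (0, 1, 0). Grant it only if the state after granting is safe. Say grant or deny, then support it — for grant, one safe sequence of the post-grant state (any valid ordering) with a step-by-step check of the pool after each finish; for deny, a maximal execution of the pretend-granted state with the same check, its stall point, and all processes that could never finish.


DENY — the pretend-granted state is unsafe.
Key observation: once W5, W1 finish, the pool peaks at (5, 2, 1) — and every remaining process still needs more type-A units than that.
After a pretend grant, a maximal execution: W5, W1 — then nothing else fits. Check, step by step:
  pool = (2, 1, 0)
  W5 needs (0, 1, 0) <= (2, 1, 0) -> finishes; pool += (1, 1, 1) = (3, 2, 1)
  W1 needs (0, 2, 1) <= (3, 2, 1) -> finishes; pool += (2, 0, 0) = (5, 2, 1)
  W2 cannot run: need (3, 4, 0) vs free (5, 2, 1) (insufficient type-A units)
  W8 cannot run: need (3, 3, 0) vs free (5, 2, 1) (insufficient type-A units)
  W9 cannot run: need (8, 4, 1) vs free (5, 2, 1) (insufficient type-C units and type-A units)
  W7 cannot run: need (7, 7, 1) vs free (5, 2, 1) (insufficient type-C units and type-A units)
Had the request been granted, W2, W8, W9 and W7 could never finish.


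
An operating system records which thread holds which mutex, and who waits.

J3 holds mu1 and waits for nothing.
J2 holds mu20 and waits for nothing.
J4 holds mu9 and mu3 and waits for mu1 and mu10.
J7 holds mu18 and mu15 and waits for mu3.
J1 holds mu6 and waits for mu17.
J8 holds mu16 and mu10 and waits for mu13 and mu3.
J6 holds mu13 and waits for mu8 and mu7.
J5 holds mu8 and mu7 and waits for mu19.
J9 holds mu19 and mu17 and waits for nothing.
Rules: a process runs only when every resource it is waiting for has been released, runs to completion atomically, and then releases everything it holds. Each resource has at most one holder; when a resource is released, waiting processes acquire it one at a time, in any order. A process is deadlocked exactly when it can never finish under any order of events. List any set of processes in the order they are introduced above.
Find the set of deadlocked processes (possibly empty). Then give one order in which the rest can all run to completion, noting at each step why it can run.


Deadlocked: J4, J7 and J8.
Key observation: J4 -> J8 -> J4 is a circular wait — nothing in it can go first; J7 waits into the deadlock from upstream.
A valid finishing order for the others: J9, J1, J5, J6, J3, J2.
Verifying each step:
  J9 waits on nothing -> runs at once and releases mu19 and mu17
  J1: everything it awaited (mu17) is free; runs, freeing mu6
  J5: everything it awaited (mu19) is free; runs, freeing mu8 and mu7
  J6: everything it awaited (mu8 and mu7) is free; runs, freeing mu13
  J3 waits on nothing -> runs at once and releases mu1
  J2 waits on nothing -> runs at once and releases mu20


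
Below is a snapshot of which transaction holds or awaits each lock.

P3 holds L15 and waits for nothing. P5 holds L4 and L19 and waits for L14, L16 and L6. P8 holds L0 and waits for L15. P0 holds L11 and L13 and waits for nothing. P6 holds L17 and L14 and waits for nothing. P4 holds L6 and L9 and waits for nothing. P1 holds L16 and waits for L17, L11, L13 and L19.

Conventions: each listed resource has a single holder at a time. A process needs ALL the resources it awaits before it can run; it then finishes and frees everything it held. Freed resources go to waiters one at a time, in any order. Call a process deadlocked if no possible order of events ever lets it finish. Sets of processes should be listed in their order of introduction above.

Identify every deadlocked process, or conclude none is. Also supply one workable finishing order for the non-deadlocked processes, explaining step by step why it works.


The deadlocked set is P5 and P1.
Key observation: along P5 -> P1 -> P5, each member waits on what the next one holds — a deadlock; no other process is dragged down with it.
A valid finishing order for the others: P6, P3, P8, P0, P4.
Step-by-step check:
  P6 waits on nothing -> runs at once and releases L17 and L14
  P3 waits on nothing -> runs at once and releases L15
  P8: everything it awaited (L15) is free; runs, freeing L0
  P0 waits on nothing -> runs at once and releases L11 and L13
  P4 waits on nothing -> runs at once and releases L6 and L9


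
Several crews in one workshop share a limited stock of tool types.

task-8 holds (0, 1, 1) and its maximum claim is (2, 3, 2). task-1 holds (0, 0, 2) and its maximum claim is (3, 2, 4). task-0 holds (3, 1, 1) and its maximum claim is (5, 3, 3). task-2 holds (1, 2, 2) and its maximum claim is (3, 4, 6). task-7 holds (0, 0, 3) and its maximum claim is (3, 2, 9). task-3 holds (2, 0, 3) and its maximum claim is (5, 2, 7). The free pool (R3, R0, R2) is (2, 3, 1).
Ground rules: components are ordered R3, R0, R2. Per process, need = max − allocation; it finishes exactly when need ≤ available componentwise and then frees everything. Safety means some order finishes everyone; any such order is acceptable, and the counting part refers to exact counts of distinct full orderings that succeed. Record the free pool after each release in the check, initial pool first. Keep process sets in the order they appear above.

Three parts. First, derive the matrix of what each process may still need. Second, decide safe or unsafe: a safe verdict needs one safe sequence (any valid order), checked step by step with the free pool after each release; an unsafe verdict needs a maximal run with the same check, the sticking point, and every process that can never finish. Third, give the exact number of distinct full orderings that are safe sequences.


(1) Outstanding need per process (order R3, R0, R2):
  task-8: (2, 2, 1)
  task-1: (3, 2, 2)
  task-0: (2, 2, 2)
  task-2: (2, 2, 4)
  task-7: (3, 2, 6)
  task-3: (3, 2, 4)
(2) The state is SAFE; one workable sequence: task-8, task-0, task-1, task-2, task-7, task-3.
Key observation: task-8 marks the first exact bind of the order: its need (2, 2, 1) fits the free (2, 3, 1) with zero slack on a requested resource.
Step-by-step check:
  pool = (2, 3, 1)
  run task-8 (needs (2, 2, 1), free (2, 3, 1)); after release of (0, 1, 1) the pool is (2, 4, 2)
  run task-0 (needs (2, 2, 2), free (2, 4, 2)); after release of (3, 1, 1) the pool is (5, 5, 3)
  run task-1 (needs (3, 2, 2), free (5, 5, 3)); after release of (0, 0, 2) the pool is (5, 5, 5)
  run task-2 (needs (2, 2, 4), free (5, 5, 5)); after release of (1, 2, 2) the pool is (6, 7, 7)
  run task-7 (needs (3, 2, 6), free (6, 7, 7)); after release of (0, 0, 3) the pool is (6, 7, 10)
  run task-3 (needs (3, 2, 4), free (6, 7, 10)); after release of (2, 0, 3) the pool is (8, 7, 13)
(3) Exactly 4 of the possible complete orderings are safe sequences.
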